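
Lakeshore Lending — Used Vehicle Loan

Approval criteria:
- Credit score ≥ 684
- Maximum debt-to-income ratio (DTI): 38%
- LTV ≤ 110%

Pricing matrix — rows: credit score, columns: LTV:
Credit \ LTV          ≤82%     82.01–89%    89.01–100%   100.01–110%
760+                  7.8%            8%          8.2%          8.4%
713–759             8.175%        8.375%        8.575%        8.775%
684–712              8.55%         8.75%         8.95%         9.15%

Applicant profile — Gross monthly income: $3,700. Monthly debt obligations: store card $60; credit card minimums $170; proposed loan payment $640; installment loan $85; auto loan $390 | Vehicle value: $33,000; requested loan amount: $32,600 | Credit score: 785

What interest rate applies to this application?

Credit score 785 ≥ 684; Total monthly debts = (60 + 170 + 640 + 85 + 390) = 1,345. Debt-to-income = 1,345/3,700 = 36.4% — meets 38% limit
LTV = 32,600/33,000 = 98.8% ≤ 110%
Score 785 is in the 760+ band; LTV 98.8% is in the 89.01–100% band → 8.2%.

8.2%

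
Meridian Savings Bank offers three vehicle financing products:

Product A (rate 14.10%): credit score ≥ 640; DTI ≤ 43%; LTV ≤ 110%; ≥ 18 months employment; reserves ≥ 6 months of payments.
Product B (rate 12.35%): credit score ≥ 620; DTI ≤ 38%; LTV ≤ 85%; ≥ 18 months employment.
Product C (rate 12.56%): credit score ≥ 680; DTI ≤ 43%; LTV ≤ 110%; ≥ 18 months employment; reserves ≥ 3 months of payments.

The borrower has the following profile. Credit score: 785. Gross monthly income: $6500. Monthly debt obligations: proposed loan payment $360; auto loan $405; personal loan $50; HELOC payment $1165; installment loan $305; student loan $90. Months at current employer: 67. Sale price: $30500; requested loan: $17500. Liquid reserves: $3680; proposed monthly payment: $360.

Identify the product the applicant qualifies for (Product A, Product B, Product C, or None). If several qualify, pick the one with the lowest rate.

Product B

Total debts = (360 + 405 + 50 + 1,165 + 305 + 90) = 2,375; DTI = 2,375/6,500 = 36.5%.
LTV = 17,500/30,500 = 57.4%.
Reserves = 3,680/360 = 10.2 months.
Product A: score 785 ≥ 640; DTI 36.5% ≤ 43%; LTV 57.4% ≤ 110%; employment 67 ≥ 18 mo; reserves 10.2 ≥ 6 mo → qualifies.
Product B: score 785 ≥ 620; DTI 36.5% ≤ 38%; LTV 57.4% ≤ 85%; employment 67 ≥ 18 mo → qualifies.
Product C: score 785 ≥ 680; DTI 36.5% ≤ 43%; LTV 57.4% ≤ 110%; employment 67 ≥ 18 mo; reserves 10.2 ≥ 3 mo → qualifies.
Qualifying: Product A, Product B, Product C. Lowest rate is 12.35% → Product B.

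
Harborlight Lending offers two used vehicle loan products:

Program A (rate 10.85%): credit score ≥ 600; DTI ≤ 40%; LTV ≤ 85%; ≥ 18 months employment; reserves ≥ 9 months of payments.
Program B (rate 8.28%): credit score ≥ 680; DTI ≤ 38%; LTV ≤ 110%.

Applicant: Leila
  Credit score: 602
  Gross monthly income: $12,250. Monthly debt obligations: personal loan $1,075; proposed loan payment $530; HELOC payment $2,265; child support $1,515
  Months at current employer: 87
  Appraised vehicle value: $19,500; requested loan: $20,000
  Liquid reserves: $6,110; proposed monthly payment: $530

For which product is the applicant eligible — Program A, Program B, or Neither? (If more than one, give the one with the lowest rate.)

Neither

Total debts = (1,075 + 530 + 2,265 + 1,515) = 5,385; DTI = 5,385/12,250 = 44%.
LTV = 20,000/19,500 = 102.6%.
Reserves = 6,110/530 = 11.5 months.
Program A: score 602 ≥ 600; DTI 44% > 40%; LTV 102.6% > 85%; employment 87 ≥ 18 mo; reserves 11.5 ≥ 9 mo → does not qualify.
Program B: score 602 < 680; DTI 44% > 38%; LTV 102.6% ≤ 110% → does not qualify.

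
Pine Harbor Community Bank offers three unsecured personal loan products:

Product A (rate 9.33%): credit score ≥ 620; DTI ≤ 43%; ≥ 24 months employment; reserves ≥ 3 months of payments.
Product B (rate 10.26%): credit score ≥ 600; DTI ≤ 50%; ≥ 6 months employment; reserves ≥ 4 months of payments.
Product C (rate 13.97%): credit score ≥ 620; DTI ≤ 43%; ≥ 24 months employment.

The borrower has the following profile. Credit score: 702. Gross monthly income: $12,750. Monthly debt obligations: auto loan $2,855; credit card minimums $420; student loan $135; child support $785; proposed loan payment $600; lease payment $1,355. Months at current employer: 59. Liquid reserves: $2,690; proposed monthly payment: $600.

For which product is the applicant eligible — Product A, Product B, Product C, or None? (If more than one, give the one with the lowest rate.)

Product B

Total debts = (2,855 + 420 + 135 + 785 + 600 + 1,355) = 6,150; DTI = 6,150/12,750 = 48.2%.
Reserves = 2,690/600 = 4.5 months.
Product A: score 702 ≥ 620; DTI 48.2% > 43%; employment 59 ≥ 24 mo; reserves 4.5 ≥ 3 mo → does not qualify.
Product B: score 702 ≥ 600; DTI 48.2% ≤ 50%; employment 59 ≥ 6 mo; reserves 4.5 ≥ 4 mo → qualifies.
Product C: score 702 ≥ 620; DTI 48.2% > 43%; employment 59 ≥ 24 mo → does not qualify.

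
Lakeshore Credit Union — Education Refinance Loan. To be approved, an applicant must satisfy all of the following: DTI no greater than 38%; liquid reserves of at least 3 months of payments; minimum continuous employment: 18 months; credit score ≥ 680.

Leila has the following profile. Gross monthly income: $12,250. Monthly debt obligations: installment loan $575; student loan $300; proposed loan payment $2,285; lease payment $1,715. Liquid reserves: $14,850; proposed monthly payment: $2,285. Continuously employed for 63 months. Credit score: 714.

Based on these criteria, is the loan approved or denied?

Denied

Total monthly debts = (575 + 300 + 2,285 + 1,715) = 4,875. DTI = 4,875/12,250 = 39.8% > 38%
Liquid reserves cover 14,850/2,285 = 6.5 months — ≥ 3 required
Employment 63 ≥ 18 months
Credit score 714 ≥ 680 (meets)
Fails on DTI.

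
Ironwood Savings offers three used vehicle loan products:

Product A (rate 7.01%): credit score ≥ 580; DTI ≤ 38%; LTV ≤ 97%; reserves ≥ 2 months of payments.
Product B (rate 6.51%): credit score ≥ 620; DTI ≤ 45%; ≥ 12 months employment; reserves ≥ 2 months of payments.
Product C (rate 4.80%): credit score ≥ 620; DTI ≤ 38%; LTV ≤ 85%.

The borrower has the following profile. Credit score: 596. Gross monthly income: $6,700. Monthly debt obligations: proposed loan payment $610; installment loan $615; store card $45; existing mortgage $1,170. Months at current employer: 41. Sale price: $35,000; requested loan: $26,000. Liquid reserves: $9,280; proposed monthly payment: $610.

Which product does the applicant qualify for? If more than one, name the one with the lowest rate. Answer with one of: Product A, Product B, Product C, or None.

Product A

Total debts = (610 + 615 + 45 + 1,170) = 2,440; DTI = 2,440/6,700 = 36.4%.
LTV = 26,000/35,000 = 74.3%.
Reserves = 9,280/610 = 15.2 months.
Product A: score 596 ≥ 580; DTI 36.4% ≤ 38%; LTV 74.3% ≤ 97%; reserves 15.2 ≥ 2 mo → qualifies.
Product B: score 596 < 620; DTI 36.4% ≤ 45%; employment 41 ≥ 12 mo; reserves 15.2 ≥ 2 mo → does not qualify.
Product C: score 596 < 620; DTI 36.4% ≤ 38%; LTV 74.3% ≤ 85% → does not qualify.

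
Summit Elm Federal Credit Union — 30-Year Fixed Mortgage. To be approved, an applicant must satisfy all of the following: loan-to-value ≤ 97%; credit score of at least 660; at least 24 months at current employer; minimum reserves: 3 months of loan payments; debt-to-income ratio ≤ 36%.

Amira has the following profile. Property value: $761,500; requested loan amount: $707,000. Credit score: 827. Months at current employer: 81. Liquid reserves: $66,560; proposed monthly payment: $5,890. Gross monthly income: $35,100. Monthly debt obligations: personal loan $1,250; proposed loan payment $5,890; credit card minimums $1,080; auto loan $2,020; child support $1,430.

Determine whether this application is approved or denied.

LTV = 707,000/761,500 = 92.8% ≤ 97%
Credit score 827 ≥ 660 (meets)
Employment 81 ≥ 24 months
Reserves = 66,560/5,890 = 11.3 months ≥ 3
Total monthly debts = (1,250 + 5,890 + 1,080 + 2,020 + 1,430) = 11,670. DTI: 11,670 ÷ 35,100 = 33.2%, within the 36% cap
All criteria satisfied.

Approved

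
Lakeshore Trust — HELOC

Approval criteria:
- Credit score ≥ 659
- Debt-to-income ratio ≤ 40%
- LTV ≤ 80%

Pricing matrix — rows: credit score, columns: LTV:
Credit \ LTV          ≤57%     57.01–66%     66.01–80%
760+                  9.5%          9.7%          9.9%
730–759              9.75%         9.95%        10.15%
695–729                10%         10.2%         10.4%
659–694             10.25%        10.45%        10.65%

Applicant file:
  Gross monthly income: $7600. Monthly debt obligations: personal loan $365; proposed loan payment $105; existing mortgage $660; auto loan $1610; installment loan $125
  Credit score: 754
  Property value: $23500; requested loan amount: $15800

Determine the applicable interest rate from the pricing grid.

Credit score 754 ≥ 659; Total monthly debts = (365 + 105 + 660 + 1,610 + 125) = 2,865. DTI = 2,865/7,600 = 37.7% ≤ 40%
LTV = 15,800/23,500 = 67.2% ≤ 80%
Credit 754 → row 730–759; LTV 67.2% → column 66.01–80%. Grid cell → 10.15%.

10.15%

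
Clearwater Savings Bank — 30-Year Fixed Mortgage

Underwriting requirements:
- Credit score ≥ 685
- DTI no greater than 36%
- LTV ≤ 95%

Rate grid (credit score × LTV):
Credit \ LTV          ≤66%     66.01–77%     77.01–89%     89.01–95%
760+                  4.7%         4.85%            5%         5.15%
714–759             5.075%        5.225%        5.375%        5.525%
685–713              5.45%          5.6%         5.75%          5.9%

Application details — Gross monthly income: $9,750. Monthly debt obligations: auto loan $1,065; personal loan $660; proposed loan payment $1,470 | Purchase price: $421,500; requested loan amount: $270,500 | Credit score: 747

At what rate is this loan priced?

Credit score 747 ≥ 685; Total monthly debts = (1,065 + 660 + 1,470) = 3,195. DTI = 3,195/9,750 = 32.8% ≤ 36%
LTV: 270,500 ÷ 421,500 = 64.2%, within 95% cap
Credit 747 → row 714–759; LTV 64.2% → column ≤66%. Grid cell → 5.075%.

5.075%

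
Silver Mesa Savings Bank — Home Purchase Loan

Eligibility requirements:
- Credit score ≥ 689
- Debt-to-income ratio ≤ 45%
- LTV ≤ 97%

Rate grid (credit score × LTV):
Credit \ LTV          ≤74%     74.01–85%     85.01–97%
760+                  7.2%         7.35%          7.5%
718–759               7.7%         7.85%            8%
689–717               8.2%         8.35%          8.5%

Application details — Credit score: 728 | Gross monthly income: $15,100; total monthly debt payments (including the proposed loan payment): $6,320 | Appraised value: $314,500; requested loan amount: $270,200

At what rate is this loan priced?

8%

Credit score 728 ≥ 689; DTI: 6,320 ÷ 15,100 = 41.9%, within the 45% cap
Loan-to-value = 270,200/314,500 = 85.9% — pass (97% max)
Row: 728 falls in 718–759. Column: 85.9% falls in 85.01–97%. Rate = 8%.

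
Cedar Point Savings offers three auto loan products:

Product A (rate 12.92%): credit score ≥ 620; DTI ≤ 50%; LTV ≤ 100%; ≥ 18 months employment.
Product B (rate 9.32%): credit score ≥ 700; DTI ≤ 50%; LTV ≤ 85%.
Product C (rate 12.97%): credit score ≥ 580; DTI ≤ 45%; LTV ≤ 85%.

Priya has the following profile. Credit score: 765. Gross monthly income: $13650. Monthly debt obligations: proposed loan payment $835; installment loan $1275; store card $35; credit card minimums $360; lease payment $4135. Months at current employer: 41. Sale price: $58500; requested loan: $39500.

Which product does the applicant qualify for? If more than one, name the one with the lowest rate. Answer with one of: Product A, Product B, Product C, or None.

Product B

Total debts = (835 + 1,275 + 35 + 360 + 4,135) = 6,640; DTI = 6,640/13,650 = 48.6%.
LTV = 39,500/58,500 = 67.5%.
Product A: score 765 ≥ 620; DTI 48.6% ≤ 50%; LTV 67.5% ≤ 100%; employment 41 ≥ 18 mo → qualifies.
Product B: score 765 ≥ 700; DTI 48.6% ≤ 50%; LTV 67.5% ≤ 85% → qualifies.
Product C: score 765 ≥ 580; DTI 48.6% > 45%; LTV 67.5% ≤ 85% → does not qualify.
Qualifying: Product A, Product B. Lowest rate is 9.32% → Product B.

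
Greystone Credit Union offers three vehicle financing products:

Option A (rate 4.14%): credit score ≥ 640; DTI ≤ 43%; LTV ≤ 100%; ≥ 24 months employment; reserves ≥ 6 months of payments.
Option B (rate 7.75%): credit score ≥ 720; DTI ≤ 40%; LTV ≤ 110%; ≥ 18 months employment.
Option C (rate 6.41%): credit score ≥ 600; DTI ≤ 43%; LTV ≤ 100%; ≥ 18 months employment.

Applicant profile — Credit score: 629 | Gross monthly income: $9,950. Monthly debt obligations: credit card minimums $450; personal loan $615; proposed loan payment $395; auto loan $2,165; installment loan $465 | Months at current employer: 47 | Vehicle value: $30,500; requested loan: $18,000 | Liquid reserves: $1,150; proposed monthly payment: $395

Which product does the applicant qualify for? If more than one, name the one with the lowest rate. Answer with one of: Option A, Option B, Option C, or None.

Option C

Total debts = (450 + 615 + 395 + 2,165 + 465) = 4,090; DTI = 4,090/9,950 = 41.1%.
LTV = 18,000/30,500 = 59%.
Reserves = 1,150/395 = 2.9 months.
Option A: score 629 < 640; DTI 41.1% ≤ 43%; LTV 59% ≤ 100%; employment 47 ≥ 24 mo; reserves 2.9 < 6 mo → does not qualify.
Option B: score 629 < 720; DTI 41.1% > 40%; LTV 59% ≤ 110%; employment 47 ≥ 18 mo → does not qualify.
Option C: score 629 ≥ 600; DTI 41.1% ≤ 43%; LTV 59% ≤ 100%; employment 47 ≥ 18 mo → qualifies.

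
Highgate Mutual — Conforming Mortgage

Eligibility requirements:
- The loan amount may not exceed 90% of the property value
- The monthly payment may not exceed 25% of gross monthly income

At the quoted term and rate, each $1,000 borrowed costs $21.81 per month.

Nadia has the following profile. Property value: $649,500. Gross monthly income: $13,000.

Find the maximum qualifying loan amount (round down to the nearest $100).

$149,000

Payment cap: 25% × $13,000 = $3,250/month.
At $21.81 per $1,000, that supports 3,250/21.81 × 1,000 ≈ $149,014 → $149,000.
LTV cap: 90% × $649,500 = $584,550 → $584,500.
Binding constraint: payment-to-income.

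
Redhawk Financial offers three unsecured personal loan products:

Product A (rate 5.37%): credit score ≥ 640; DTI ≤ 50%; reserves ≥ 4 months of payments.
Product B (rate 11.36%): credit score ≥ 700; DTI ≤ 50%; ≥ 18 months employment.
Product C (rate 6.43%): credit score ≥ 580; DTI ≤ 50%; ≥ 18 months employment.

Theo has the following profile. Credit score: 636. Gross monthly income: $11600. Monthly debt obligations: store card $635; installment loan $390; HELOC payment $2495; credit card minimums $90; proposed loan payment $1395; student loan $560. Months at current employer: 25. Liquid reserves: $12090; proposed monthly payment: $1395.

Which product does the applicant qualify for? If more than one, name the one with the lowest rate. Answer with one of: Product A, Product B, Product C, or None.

Product C

Total debts = (635 + 390 + 2,495 + 90 + 1,395 + 560) = 5,565; DTI = 5,565/11,600 = 48%.
Reserves = 12,090/1,395 = 8.7 months.
Product A: score 636 < 640; DTI 48% ≤ 50%; reserves 8.7 ≥ 4 mo → does not qualify.
Product B: score 636 < 700; DTI 48% ≤ 50%; employment 25 ≥ 18 mo → does not qualify.
Product C: score 636 ≥ 580; DTI 48% ≤ 50%; employment 25 ≥ 18 mo → qualifies.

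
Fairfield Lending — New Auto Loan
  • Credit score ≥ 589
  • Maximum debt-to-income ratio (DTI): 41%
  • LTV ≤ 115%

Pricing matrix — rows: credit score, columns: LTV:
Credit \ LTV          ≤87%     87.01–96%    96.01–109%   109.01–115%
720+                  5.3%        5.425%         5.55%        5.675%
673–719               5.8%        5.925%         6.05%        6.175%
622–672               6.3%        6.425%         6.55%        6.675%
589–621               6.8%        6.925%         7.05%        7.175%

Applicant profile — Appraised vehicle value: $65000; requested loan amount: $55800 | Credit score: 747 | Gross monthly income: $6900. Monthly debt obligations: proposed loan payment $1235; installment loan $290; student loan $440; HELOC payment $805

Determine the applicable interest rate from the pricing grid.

5.3%

Credit score 747 ≥ 589; Total monthly debts = (1,235 + 290 + 440 + 805) = 2,770. DTI = 2,770/6,900 = 40.1% ≤ 41%
Loan-to-value = 55,800/65,000 = 85.8% — pass (115% max)
Row: 747 falls in 720+. Column: 85.8% falls in ≤87%. Rate = 5.3%.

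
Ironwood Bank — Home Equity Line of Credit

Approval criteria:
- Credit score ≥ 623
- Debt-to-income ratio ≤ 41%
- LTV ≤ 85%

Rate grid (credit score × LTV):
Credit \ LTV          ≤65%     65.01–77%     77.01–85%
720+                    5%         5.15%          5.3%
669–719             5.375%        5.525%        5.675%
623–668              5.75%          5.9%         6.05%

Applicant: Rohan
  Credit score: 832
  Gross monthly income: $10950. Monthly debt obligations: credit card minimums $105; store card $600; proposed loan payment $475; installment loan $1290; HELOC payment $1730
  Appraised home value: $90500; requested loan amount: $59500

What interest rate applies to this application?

5.15%

Credit score 832 ≥ 623; Total monthly debts = (105 + 600 + 475 + 1,290 + 1,730) = 4,200. DTI = 4,200/10,950 = 38.4% ≤ 41%
LTV: 59,500 ÷ 90,500 = 65.7%, within 85% cap
Credit 832 → row 720+; LTV 65.7% → column 65.01–77%. Grid cell → 5.15%.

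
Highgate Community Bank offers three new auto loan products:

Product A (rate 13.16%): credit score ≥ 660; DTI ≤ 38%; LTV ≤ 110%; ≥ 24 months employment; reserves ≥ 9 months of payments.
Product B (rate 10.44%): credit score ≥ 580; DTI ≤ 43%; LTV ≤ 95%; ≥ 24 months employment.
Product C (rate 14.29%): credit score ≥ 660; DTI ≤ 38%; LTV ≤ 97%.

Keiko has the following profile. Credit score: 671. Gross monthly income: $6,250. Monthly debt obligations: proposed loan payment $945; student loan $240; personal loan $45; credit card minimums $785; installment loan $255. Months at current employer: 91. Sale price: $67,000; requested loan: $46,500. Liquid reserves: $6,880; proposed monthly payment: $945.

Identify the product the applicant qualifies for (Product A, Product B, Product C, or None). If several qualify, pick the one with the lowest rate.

Product B

Total debts = (945 + 240 + 45 + 785 + 255) = 2,270; DTI = 2,270/6,250 = 36.3%.
LTV = 46,500/67,000 = 69.4%.
Reserves = 6,880/945 = 7.3 months.
Product A: score 671 ≥ 660; DTI 36.3% ≤ 38%; LTV 69.4% ≤ 110%; employment 91 ≥ 24 mo; reserves 7.3 < 9 mo → does not qualify.
Product B: score 671 ≥ 580; DTI 36.3% ≤ 43%; LTV 69.4% ≤ 95%; employment 91 ≥ 24 mo → qualifies.
Product C: score 671 ≥ 660; DTI 36.3% ≤ 38%; LTV 69.4% ≤ 97% → qualifies.
Qualifying: Product B, Product C. Lowest rate is 10.44% → Product B.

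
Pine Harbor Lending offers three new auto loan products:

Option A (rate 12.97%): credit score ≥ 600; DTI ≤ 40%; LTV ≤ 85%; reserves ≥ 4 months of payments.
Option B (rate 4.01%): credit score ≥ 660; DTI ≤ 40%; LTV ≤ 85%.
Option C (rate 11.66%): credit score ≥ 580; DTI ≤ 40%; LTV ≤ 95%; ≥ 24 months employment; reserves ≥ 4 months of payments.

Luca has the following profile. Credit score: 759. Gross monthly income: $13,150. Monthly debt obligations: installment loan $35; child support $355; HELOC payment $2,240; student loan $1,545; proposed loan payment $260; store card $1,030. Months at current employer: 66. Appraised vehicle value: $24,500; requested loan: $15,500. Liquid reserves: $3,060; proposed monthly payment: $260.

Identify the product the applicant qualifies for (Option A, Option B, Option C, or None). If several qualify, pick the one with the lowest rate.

Total debts = (35 + 355 + 2,240 + 1,545 + 260 + 1,030) = 5,465; DTI = 5,465/13,150 = 41.6%.
LTV = 15,500/24,500 = 63.3%.
Reserves = 3,060/260 = 11.8 months.
Option A: score 759 ≥ 600; DTI 41.6% > 40%; LTV 63.3% ≤ 85%; reserves 11.8 ≥ 4 mo → does not qualify.
Option B: score 759 ≥ 660; DTI 41.6% > 40%; LTV 63.3% ≤ 85% → does not qualify.
Option C: score 759 ≥ 580; DTI 41.6% > 40%; LTV 63.3% ≤ 95%; employment 66 ≥ 24 mo; reserves 11.8 ≥ 4 mo → does not qualify.

None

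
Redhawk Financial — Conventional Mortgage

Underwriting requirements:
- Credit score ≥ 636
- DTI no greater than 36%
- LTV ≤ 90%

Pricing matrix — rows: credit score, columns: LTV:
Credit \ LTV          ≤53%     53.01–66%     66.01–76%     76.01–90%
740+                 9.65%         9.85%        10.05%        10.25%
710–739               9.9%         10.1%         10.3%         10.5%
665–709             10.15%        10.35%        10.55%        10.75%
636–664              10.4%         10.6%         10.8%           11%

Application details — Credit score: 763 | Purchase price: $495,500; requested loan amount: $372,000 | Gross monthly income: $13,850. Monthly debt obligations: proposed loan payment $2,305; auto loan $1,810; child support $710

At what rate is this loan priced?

Credit score 763 ≥ 636; Total monthly debts = (2,305 + 1,810 + 710) = 4,825. DTI = 4,825/13,850 = 34.8% ≤ 36%
LTV = 372,000/495,500 = 75.1% ≤ 90%
Score 763 is in the 740+ band; LTV 75.1% is in the 66.01–76% band → 10.05%.

10.05%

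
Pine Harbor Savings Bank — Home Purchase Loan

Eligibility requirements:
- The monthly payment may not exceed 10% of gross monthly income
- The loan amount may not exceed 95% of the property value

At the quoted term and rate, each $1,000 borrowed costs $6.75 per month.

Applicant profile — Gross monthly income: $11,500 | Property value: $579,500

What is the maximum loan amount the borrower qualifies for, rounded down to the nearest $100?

$170,300

Payment cap: 10% × $11,500 = $1,150/month.
At $6.75 per $1,000, that supports 1,150/6.75 × 1,000 ≈ $170,370 → $170,300.
LTV cap: 95% × $579,500 = $550,525 → $550,500.
Binding constraint: payment-to-income.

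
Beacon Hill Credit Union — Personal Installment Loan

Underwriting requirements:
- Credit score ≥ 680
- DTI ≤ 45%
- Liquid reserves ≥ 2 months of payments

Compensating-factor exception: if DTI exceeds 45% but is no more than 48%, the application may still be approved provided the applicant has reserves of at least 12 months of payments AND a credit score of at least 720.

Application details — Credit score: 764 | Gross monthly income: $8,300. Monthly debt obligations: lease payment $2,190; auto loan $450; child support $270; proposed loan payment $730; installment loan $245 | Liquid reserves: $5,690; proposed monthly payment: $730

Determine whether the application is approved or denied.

Credit score 764 ≥ 680 (meets base)
Total debts = (2,190 + 450 + 270 + 730 + 245) = 3,885. DTI = 3,885/8,300 = 46.8% > 45% — standard DTI limit exceeded.
Reserves = 5,690/730 = 7.8 months ≥ 2
DTI 46.8% is within the 45%–48% exception band; checking compensating factors.
Override check — reserves: 7.8 mo (short of 12); score: 764 (ok).
Compensating-factor requirement not fully met.

Denied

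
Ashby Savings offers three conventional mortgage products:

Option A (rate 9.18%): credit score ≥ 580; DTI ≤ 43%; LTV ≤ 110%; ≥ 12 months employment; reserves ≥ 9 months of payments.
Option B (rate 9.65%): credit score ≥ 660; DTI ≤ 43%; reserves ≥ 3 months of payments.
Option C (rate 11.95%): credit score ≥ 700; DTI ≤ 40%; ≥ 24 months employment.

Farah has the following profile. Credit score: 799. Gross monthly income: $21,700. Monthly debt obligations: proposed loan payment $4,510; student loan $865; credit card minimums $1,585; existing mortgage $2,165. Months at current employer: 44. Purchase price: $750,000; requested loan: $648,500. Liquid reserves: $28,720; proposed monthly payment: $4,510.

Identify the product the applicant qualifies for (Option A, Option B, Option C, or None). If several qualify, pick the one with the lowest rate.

Total debts = (4,510 + 865 + 1,585 + 2,165) = 9,125; DTI = 9,125/21,700 = 42.1%.
LTV = 648,500/750,000 = 86.5%.
Reserves = 28,720/4,510 = 6.4 months.
Option A: score 799 ≥ 580; DTI 42.1% ≤ 43%; LTV 86.5% ≤ 110%; employment 44 ≥ 12 mo; reserves 6.4 < 9 mo → does not qualify.
Option B: score 799 ≥ 660; DTI 42.1% ≤ 43%; reserves 6.4 ≥ 3 mo → qualifies.
Option C: score 799 ≥ 700; DTI 42.1% > 40%; employment 44 ≥ 24 mo → does not qualify.

Option B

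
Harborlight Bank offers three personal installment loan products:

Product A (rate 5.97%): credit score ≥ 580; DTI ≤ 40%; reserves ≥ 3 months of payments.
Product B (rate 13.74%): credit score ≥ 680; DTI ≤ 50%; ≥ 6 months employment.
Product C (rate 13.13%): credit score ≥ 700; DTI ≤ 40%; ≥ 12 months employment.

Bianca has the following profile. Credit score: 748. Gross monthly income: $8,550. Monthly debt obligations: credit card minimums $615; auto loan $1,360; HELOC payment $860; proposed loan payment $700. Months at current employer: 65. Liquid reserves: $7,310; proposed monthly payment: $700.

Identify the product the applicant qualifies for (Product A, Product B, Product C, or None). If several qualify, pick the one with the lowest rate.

Product B

Total debts = (615 + 1,360 + 860 + 700) = 3,535; DTI = 3,535/8,550 = 41.3%.
Reserves = 7,310/700 = 10.4 months.
Product A: score 748 ≥ 580; DTI 41.3% > 40%; reserves 10.4 ≥ 3 mo → does not qualify.
Product B: score 748 ≥ 680; DTI 41.3% ≤ 50%; employment 65 ≥ 6 mo → qualifies.
Product C: score 748 ≥ 700; DTI 41.3% > 40%; employment 65 ≥ 12 mo → does not qualify.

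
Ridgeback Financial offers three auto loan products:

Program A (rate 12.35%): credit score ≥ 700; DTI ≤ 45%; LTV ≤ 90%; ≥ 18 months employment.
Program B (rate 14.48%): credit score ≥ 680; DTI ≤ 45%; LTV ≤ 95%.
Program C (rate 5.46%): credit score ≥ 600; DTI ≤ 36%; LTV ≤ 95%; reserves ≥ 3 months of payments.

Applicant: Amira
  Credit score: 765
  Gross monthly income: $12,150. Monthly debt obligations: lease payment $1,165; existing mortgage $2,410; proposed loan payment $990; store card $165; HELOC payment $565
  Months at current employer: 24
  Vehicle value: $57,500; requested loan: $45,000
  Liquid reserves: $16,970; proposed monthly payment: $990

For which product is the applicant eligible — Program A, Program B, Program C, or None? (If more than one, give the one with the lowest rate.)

Total debts = (1,165 + 2,410 + 990 + 165 + 565) = 5,295; DTI = 5,295/12,150 = 43.6%.
LTV = 45,000/57,500 = 78.3%.
Reserves = 16,970/990 = 17.1 months.
Program A: score 765 ≥ 700; DTI 43.6% ≤ 45%; LTV 78.3% ≤ 90%; employment 24 ≥ 18 mo → qualifies.
Program B: score 765 ≥ 680; DTI 43.6% ≤ 45%; LTV 78.3% ≤ 95% → qualifies.
Program C: score 765 ≥ 600; DTI 43.6% > 36%; LTV 78.3% ≤ 95%; reserves 17.1 ≥ 3 mo → does not qualify.
Qualifying: Program A, Program B. Lowest rate is 12.35% → Program A.

Program A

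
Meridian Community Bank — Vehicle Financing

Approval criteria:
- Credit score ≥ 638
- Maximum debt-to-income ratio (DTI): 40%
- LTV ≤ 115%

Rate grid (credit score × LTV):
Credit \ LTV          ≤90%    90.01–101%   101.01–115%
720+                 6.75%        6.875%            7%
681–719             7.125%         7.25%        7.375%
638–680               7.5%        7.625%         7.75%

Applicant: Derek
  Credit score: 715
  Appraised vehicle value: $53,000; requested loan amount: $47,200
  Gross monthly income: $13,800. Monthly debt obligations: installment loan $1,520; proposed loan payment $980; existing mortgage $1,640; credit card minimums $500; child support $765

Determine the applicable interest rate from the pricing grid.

Credit score 715 ≥ 638; Total monthly debts = (1,520 + 980 + 1,640 + 500 + 765) = 5,405. DTI: 5,405 ÷ 13,800 = 39.2%, within the 40% cap
Loan-to-value = 47,200/53,000 = 89.1% — pass (115% max)
Row: 715 falls in 681–719. Column: 89.1% falls in ≤90%. Rate = 7.125%.

7.125%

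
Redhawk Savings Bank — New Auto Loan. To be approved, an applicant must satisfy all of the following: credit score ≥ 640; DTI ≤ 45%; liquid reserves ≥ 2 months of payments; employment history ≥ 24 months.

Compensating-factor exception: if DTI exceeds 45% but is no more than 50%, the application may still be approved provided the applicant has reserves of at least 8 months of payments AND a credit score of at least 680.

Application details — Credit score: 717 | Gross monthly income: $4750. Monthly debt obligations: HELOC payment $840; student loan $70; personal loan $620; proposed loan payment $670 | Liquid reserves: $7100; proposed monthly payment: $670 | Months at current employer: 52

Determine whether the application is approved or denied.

Credit score 717 ≥ 640 (meets base)
Total debts = (840 + 70 + 620 + 670) = 2,200. DTI: 2,200 ÷ 4,750 = 46.3%, over the 45% base limit.
Reserves: 7,100 ÷ 670 = 10.6 months (meets 2-month minimum)
Employment 52 ≥ 24 months
46.3% falls in the override range (45%–50%), so the compensating-factor test applies.
Reserves 10.6 ≥ 8 months; credit score 717 ≥ 680.
Both compensating conditions met → exception applies.

Approved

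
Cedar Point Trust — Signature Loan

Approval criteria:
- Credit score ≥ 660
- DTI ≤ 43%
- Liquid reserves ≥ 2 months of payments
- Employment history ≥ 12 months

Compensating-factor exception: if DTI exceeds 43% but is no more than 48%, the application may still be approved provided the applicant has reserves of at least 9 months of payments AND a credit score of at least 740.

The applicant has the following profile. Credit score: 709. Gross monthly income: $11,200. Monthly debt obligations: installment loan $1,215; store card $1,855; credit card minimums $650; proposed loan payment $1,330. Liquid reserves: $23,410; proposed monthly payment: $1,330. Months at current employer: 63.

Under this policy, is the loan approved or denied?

Credit score 709 ≥ 660 (meets base)
Total debts = (1,215 + 1,855 + 650 + 1,330) = 5,050. DTI = 5,050/11,200 = 45.1% > 43% — standard DTI limit exceeded.
Reserves = 23,410/1,330 = 17.6 months ≥ 2
Employment 63 ≥ 12 months
DTI 45.1% is within the 43%–48% exception band; checking compensating factors.
Reserves 17.6 ≥ 9 months; credit score 709 < 740.
Override conditions not both satisfied; exception does not apply.

Denied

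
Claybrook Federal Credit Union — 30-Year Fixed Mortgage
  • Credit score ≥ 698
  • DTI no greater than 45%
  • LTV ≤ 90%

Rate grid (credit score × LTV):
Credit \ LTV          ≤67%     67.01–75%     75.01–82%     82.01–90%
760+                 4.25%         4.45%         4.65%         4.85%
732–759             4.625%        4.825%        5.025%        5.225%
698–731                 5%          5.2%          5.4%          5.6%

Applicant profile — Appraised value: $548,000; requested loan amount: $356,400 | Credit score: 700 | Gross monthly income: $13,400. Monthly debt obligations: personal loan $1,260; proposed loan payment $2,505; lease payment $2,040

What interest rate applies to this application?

5%

Credit score 700 ≥ 698; Total monthly debts = (1,260 + 2,505 + 2,040) = 5,805. DTI: 5,805 ÷ 13,400 = 43.3%, within the 45% cap
LTV = 356,400/548,000 = 65% ≤ 90%
Credit 700 → row 698–731; LTV 65% → column ≤67%. Grid cell → 5%.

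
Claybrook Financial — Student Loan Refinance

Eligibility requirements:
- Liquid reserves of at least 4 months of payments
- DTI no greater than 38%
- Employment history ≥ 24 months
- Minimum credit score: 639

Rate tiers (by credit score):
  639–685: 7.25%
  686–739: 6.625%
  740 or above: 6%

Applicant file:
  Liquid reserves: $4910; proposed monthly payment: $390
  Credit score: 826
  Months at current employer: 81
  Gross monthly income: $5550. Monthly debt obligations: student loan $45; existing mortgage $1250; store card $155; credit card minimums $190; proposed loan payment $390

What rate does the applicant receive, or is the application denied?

Approved at 6%

Credit score 826 ≥ 639 (meets minimum)
Employment 81 ≥ 24 months
Total monthly debts = (45 + 1,250 + 155 + 190 + 390) = 2,030. DTI = 2,030/5,550 = 36.6% ≤ 38%
Liquid reserves cover 4,910/390 = 12.6 months — ≥ 4 required
All requirements met. Score 826 falls in the 740 or above tier → 6%.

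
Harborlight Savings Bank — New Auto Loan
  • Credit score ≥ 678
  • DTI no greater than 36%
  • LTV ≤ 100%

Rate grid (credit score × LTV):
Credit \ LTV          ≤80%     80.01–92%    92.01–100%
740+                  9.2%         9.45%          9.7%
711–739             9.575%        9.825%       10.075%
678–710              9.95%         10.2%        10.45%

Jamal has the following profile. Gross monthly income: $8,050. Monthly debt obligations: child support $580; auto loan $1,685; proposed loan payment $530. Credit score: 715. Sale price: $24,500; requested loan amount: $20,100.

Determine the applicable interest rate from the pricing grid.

Credit score 715 ≥ 678; Total monthly debts = (580 + 1,685 + 530) = 2,795. DTI = 2,795/8,050 = 34.7% ≤ 36%
LTV = 20,100/24,500 = 82% ≤ 100%
Score 715 is in the 711–739 band; LTV 82% is in the 80.01–92% band → 9.825%.

9.825%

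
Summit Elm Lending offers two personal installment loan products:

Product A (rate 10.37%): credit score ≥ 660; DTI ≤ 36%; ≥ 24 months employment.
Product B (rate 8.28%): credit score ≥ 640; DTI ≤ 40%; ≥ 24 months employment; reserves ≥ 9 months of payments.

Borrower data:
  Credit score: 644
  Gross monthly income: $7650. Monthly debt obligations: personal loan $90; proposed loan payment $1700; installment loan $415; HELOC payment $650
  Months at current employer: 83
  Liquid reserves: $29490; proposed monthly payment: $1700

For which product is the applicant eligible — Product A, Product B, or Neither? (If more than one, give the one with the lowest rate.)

Total debts = (90 + 1,700 + 415 + 650) = 2,855; DTI = 2,855/7,650 = 37.3%.
Reserves = 29,490/1,700 = 17.3 months.
Product A: score 644 < 660; DTI 37.3% > 36%; employment 83 ≥ 24 mo → does not qualify.
Product B: score 644 ≥ 640; DTI 37.3% ≤ 40%; employment 83 ≥ 24 mo; reserves 17.3 ≥ 9 mo → qualifies.

Product B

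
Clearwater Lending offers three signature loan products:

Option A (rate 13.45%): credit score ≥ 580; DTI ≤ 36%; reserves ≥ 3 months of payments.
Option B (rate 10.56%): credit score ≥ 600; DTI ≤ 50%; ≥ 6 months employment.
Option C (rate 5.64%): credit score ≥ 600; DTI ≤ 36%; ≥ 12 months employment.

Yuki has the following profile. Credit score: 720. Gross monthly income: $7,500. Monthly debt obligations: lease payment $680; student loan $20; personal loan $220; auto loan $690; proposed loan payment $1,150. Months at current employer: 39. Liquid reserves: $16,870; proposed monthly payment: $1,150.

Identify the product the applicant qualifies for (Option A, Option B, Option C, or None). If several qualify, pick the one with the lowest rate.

Option B

Total debts = (680 + 20 + 220 + 690 + 1,150) = 2,760; DTI = 2,760/7,500 = 36.8%.
Reserves = 16,870/1,150 = 14.7 months.
Option A: score 720 ≥ 580; DTI 36.8% > 36%; reserves 14.7 ≥ 3 mo → does not qualify.
Option B: score 720 ≥ 600; DTI 36.8% ≤ 50%; employment 39 ≥ 6 mo → qualifies.
Option C: score 720 ≥ 600; DTI 36.8% > 36%; employment 39 ≥ 12 mo → does not qualify.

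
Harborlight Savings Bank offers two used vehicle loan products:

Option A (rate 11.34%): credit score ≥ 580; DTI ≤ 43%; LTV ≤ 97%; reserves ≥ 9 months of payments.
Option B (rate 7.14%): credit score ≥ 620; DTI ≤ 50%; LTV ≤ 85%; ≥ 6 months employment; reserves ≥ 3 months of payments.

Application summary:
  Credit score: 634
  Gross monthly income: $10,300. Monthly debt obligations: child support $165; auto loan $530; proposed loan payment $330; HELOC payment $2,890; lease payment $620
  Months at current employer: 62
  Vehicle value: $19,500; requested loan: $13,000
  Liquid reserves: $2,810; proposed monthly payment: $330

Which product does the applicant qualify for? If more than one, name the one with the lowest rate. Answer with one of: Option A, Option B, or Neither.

Option B

Total debts = (165 + 530 + 330 + 2,890 + 620) = 4,535; DTI = 4,535/10,300 = 44%.
LTV = 13,000/19,500 = 66.7%.
Reserves = 2,810/330 = 8.5 months.
Option A: score 634 ≥ 580; DTI 44% > 43%; LTV 66.7% ≤ 97%; reserves 8.5 < 9 mo → does not qualify.
Option B: score 634 ≥ 620; DTI 44% ≤ 50%; LTV 66.7% ≤ 85%; employment 62 ≥ 6 mo; reserves 8.5 ≥ 3 mo → qualifies.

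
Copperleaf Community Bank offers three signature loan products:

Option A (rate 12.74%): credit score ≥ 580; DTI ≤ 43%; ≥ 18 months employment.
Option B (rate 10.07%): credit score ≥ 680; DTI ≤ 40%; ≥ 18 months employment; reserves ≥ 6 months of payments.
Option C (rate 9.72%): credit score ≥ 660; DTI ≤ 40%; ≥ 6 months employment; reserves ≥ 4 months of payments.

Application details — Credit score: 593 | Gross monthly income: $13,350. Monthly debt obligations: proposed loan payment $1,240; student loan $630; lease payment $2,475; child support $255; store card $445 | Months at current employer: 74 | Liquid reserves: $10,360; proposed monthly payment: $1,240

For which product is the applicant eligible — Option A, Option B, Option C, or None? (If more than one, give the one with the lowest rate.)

Option A

Total debts = (1,240 + 630 + 2,475 + 255 + 445) = 5,045; DTI = 5,045/13,350 = 37.8%.
Reserves = 10,360/1,240 = 8.4 months.
Option A: score 593 ≥ 580; DTI 37.8% ≤ 43%; employment 74 ≥ 18 mo → qualifies.
Option B: score 593 < 680; DTI 37.8% ≤ 40%; employment 74 ≥ 18 mo; reserves 8.4 ≥ 6 mo → does not qualify.
Option C: score 593 < 660; DTI 37.8% ≤ 40%; employment 74 ≥ 6 mo; reserves 8.4 ≥ 4 mo → does not qualify.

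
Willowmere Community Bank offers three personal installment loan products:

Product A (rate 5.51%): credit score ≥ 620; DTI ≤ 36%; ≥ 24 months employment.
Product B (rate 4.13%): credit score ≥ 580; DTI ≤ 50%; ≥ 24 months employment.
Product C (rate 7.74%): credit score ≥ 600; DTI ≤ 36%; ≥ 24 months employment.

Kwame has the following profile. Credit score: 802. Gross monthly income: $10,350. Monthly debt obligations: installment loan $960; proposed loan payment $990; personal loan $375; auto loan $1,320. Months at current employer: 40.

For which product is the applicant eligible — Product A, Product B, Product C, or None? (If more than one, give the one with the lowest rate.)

Product B

Total debts = (960 + 990 + 375 + 1,320) = 3,645; DTI = 3,645/10,350 = 35.2%.
Product A: score 802 ≥ 620; DTI 35.2% ≤ 36%; employment 40 ≥ 24 mo → qualifies.
Product B: score 802 ≥ 580; DTI 35.2% ≤ 50%; employment 40 ≥ 24 mo → qualifies.
Product C: score 802 ≥ 600; DTI 35.2% ≤ 36%; employment 40 ≥ 24 mo → qualifies.
Qualifying: Product A, Product B, Product C. Lowest rate is 4.13% → Product B.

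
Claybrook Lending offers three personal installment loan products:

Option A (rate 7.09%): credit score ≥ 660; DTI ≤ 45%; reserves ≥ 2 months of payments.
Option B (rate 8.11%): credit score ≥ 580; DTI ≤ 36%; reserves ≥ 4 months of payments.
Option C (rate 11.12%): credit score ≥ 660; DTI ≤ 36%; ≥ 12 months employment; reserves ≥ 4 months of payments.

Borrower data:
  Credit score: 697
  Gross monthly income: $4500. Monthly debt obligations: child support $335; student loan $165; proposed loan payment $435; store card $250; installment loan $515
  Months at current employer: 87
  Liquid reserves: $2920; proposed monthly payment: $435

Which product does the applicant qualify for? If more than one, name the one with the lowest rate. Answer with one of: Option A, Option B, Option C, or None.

Option A

Total debts = (335 + 165 + 435 + 250 + 515) = 1,700; DTI = 1,700/4,500 = 37.8%.
Reserves = 2,920/435 = 6.7 months.
Option A: score 697 ≥ 660; DTI 37.8% ≤ 45%; reserves 6.7 ≥ 2 mo → qualifies.
Option B: score 697 ≥ 580; DTI 37.8% > 36%; reserves 6.7 ≥ 4 mo → does not qualify.
Option C: score 697 ≥ 660; DTI 37.8% > 36%; employment 87 ≥ 12 mo; reserves 6.7 ≥ 4 mo → does not qualify.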